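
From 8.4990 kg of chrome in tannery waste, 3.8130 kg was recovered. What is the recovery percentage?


Formula: Recovery = recovered / input * 100
Substituting: Recovery = 3.8130 / 8.4990 * 100
Result: 44.8641 %


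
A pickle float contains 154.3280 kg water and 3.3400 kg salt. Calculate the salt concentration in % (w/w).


Formula: Conc = salt / (water + salt) * 100
Substituting: Conc = 3.3400 / (154.3280 + 3.3400) * 100
Result: 2.1184 %


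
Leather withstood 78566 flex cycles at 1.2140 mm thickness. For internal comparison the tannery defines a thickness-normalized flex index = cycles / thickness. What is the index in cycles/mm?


Formula: Index = cycles / thickness
Substituting: Index = 78566 / 1.2140
Result: 64716.6392 cycles/mm


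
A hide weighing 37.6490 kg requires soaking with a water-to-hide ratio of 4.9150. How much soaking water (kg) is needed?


Formula: Water = hide_weight * ratio
Substituting: Water = 37.6490 * 4.9150
Result: 185.0448 kg


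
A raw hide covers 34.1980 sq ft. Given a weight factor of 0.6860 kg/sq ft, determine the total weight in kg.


Formula: Weight = area * weight_per_sqft
Substituting: Weight = 34.1980 * 0.6860
Result: 23.4598 kg


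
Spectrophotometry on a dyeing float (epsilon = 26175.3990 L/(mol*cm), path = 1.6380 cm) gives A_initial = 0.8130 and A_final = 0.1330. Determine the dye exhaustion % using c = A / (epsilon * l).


c_initial = A_i / (epsilon * l) = 0.8130 / (26175.3990 * 1.6380) = 1.8962e-05 mol/L
c_final = A_f / (epsilon * l) = 0.1330 / (26175.3990 * 1.6380) = 3.1020e-06 mol/L
Exhaustion = (c_initial - c_final) / c_initial * 100 = (1.8962e-05 - 3.1020e-06) / 1.8962e-05 * 100 = 83.6408 %


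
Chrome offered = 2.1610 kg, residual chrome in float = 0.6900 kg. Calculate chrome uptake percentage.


Formula: Uptake = (offered - residual) / offered * 100
Substituting: Uptake = (2.1610 - 0.6900) / 2.1610 * 100
Result: 68.0703 %


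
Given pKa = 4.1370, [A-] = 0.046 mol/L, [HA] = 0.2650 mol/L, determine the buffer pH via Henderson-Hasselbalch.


ratio = [A-] / [HA] = 0.046 / 0.2650 = 0.1736
log10(ratio) = -0.7605
pH = pKa + log10(ratio) = 4.1370 - 0.7605 = 3.3765


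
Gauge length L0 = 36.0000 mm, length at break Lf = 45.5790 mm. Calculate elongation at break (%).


Formula: Elongation = (Lf - L0) / L0 * 100
Substituting: Elongation = (45.5790 - 36.0000) / 36.0000 * 100
Result: 26.6083 %


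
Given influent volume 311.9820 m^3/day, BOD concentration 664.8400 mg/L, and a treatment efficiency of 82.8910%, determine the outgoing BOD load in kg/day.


Load_in = volume * conc / 1000 = 311.9820 * 664.8400 / 1000 = 207.4181 kg/day
Removed = Load_in * eff / 100 = 207.4181 * 82.8910 / 100 = 171.9309 kg/day
Load_out = Load_in - Removed = 207.4181 - 171.9309 = 35.4872 kg/day


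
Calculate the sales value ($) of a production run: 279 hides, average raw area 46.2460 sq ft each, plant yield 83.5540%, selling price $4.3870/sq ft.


Raw_total = N * avg_area = 279 * 46.2460 = 12902.6340 sq ft
Finished = Raw_total * yield / 100 = 12902.6340 * 83.5540 / 100 = 10780.6668 sq ft
Value = Finished * price = 10780.6668 * 4.3870 = 47294.7853 $


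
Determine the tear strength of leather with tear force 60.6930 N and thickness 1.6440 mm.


Formula: Tear strength = force / thickness
Substituting: Tear strength = 60.6930 / 1.6440
Result: 36.9179 N/mm


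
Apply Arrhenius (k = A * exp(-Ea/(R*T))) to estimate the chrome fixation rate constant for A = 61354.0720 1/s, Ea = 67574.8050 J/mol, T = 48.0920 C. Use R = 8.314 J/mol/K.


T_K = T_C + 273.15 = 48.0920 + 273.15 = 321.2420 K
exponent = -Ea / (R * T_K) = -67574.8050 / (8.314 * 321.2420) = -25.3013
k = A * exp(exponent) = 61354.0720 * exp(-25.3013) = 6.3043e-07 1/s


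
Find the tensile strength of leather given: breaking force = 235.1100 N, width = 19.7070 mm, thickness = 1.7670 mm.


Formula: TS = force / (width * thickness)
Substituting: TS = 235.1100 / (19.7070 * 1.7670)
Result: 6.7517 N/mm^2


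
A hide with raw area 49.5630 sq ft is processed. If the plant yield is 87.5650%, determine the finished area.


Formula: finished = raw * yield / 100
Substituting: finished = 49.5630 * 87.5650 / 100
Result: 43.3998 sq ft


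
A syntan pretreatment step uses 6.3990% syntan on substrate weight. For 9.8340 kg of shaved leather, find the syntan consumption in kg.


Formula: Syntan = substrate * pct / 100
Substituting: Syntan = 9.8340 * 6.3990 / 100
Result: 0.6293 kg


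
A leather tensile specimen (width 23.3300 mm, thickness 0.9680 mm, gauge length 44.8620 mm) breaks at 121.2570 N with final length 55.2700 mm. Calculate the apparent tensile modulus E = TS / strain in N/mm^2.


TS = F / (w * t) = 121.2570 / (23.3300 * 0.9680) = 5.3693 N/mm^2
strain = (Lf - L0) / L0 = (55.2700 - 44.8620) / 44.8620 = 0.2320
E = TS / strain = 5.3693 / 0.2320 = 23.1434 N/mm^2


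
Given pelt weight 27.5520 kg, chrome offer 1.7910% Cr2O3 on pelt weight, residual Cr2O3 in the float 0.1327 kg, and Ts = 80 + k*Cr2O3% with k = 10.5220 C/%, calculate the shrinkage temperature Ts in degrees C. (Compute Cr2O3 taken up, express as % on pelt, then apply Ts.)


Offered = pelt * offer_pct / 100 = 27.5520 * 1.7910 / 100 = 0.4935 kg
Uptake = offered - residual = 0.4935 - 0.1327 = 0.3608 kg
Cr2O3% on pelt = uptake / pelt * 100 = 0.3608 / 27.5520 * 100 = 1.3094 %
Ts = 80 + k * Cr2O3% = 80 + 10.5220 * 1.3094 = 93.7771 C


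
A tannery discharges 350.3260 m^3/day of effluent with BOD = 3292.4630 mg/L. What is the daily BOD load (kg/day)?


Formula: BOD_load = volume * conc / 1000
Substituting: BOD_load = 350.3260 * 3292.4630 / 1000
Result: 1153.4354 kg/day


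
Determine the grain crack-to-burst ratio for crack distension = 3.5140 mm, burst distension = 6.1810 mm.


Formula: Ratio = crack / burst
Substituting: Ratio = 3.5140 / 6.1810
Result: 0.5685


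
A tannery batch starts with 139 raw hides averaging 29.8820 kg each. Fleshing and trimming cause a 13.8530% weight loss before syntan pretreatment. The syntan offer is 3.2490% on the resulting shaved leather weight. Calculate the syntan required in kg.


Total_raw = N * avg_wt = 139 * 29.8820 = 4153.5980 kg
Substrate = Total_raw * (1 - loss/100) = 4153.5980 * (1 - 13.8530/100) = 3578.2001 kg
Syntan = Substrate * pct / 100 = 3578.2001 * 3.2490 / 100 = 116.2557 kg


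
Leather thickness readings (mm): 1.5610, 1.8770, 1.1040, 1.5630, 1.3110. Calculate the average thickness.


Formula: Average = sum / n
Substituting: Average = 7.4160 / 5
Result: 1.4832 mm


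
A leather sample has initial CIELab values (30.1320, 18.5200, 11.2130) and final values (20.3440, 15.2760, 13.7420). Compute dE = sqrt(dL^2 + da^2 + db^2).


dL = -9.7880, da = -3.2440, db = 2.5290
dE = sqrt((-9.7880)^2 + (-3.2440)^2 + 2.5290^2) = 10.6172


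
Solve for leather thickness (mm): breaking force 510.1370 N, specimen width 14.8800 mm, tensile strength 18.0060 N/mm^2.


Formula: t = F / (TS * w)
Substituting: t = 510.1370 / (18.0060 * 14.8800)
Result: 1.9040 mm


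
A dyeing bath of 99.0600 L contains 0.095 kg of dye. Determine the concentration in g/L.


Formula: Conc = dye_mass(kg) / volume(L) * 1000
Substituting: Conc = 0.095 / 99.0600 * 1000
Result: 0.9590 g/L


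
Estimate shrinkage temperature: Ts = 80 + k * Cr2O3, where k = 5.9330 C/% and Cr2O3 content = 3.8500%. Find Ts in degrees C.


Formula: Ts = 80 + k * Cr2O3
Substituting: Ts = 80 + 5.9330 * 3.8500
Result: 102.8421 C


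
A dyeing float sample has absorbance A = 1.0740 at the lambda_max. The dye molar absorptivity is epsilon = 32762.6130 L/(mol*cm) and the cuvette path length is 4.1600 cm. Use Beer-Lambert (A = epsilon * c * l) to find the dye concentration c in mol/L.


Formula: c = A / (epsilon * l)
Substituting: c = 1.0740 / (32762.6130 * 4.1600)
Result: 7.8801e-06 mol/L


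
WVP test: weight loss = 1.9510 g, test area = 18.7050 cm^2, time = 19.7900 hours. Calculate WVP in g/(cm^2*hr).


Formula: WVP = loss / (area * time)
Substituting: WVP = 1.9510 / (18.7050 * 19.7900)
Result: 0.00527052 g/(cm^2*hr)


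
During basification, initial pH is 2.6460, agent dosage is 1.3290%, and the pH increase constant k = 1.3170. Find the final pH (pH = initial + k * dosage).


Formula: pH_final = pH_initial + k * base_pct
Substituting: pH_final = 2.6460 + 1.3170 * 1.3290
Result: 4.3963


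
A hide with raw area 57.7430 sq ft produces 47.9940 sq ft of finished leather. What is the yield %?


Formula: Yield = finished / raw * 100
Substituting: Yield = 47.9940 / 57.7430 * 100
Result: 83.1166 %


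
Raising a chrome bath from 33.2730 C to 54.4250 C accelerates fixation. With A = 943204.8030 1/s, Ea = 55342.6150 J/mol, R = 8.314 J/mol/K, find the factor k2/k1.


T1 = 33.2730 + 273.15 = 306.4230 K; T2 = 54.4250 + 273.15 = 327.5750 K
k1 = A * exp(-Ea/(R*T1)) = 943204.8030 * exp(-55342.6150/(8.314*306.4230)) = 3.4693e-04 1/s
k2 = A * exp(-Ea/(R*T2)) = 943204.8030 * exp(-55342.6150/(8.314*327.5750)) = 0.0014107 1/s
k2/k1 = 0.0014107 / 3.4693e-04 = 4.0662


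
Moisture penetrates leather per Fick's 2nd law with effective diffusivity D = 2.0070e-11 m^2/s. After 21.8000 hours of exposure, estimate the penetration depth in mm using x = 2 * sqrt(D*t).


t = 21.8000 hr * 3600 = 78480.0000 s
D * t = 2.0070e-11 * 78480.0000 = 1.5751e-06
x = 2 * sqrt(D*t) = 2 * sqrt(1.5751e-06) = 0.00251005 m = 2.5101 mm


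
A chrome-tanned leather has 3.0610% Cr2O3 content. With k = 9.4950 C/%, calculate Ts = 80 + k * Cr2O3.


Formula: Ts = 80 + k * Cr2O3
Substituting: Ts = 80 + 9.4950 * 3.0610
Result: 109.0642 C


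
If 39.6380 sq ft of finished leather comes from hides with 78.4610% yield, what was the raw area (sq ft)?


Formula: raw = finished * 100 / yield
Substituting: raw = 39.6380 * 100 / 78.4610
Result: 50.5194 sq ft


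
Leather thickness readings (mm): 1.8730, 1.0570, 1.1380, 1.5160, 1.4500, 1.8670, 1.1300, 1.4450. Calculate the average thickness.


Formula: Average = sum / n
Substituting: Average = 11.4760 / 8
Result: 1.4345 mm


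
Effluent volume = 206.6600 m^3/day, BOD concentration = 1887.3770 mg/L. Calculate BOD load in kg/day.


Formula: BOD_load = volume * conc / 1000
Substituting: BOD_load = 206.6600 * 1887.3770 / 1000
Result: 390.0453 kg/day


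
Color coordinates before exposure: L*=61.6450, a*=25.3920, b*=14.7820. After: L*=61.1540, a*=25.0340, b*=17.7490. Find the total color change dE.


dL = -0.4910, da = -0.3580, db = 2.9670
dE = sqrt((-0.4910)^2 + (-0.3580)^2 + 2.9670^2) = 3.0286


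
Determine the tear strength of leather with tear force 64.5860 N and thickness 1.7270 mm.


Formula: Tear strength = force / thickness
Substituting: Tear strength = 64.5860 / 1.7270
Result: 37.3978 N/mm


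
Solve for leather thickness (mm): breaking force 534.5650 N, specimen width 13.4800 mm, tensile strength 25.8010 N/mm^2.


Formula: t = F / (TS * w)
Substituting: t = 534.5650 / (25.8010 * 13.4800)
Result: 1.5370 mm


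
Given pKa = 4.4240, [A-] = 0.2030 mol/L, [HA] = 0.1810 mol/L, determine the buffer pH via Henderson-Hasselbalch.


ratio = [A-] / [HA] = 0.2030 / 0.1810 = 1.1215
log10(ratio) = 0.0498175
pH = pKa + log10(ratio) = 4.4240 + 0.0498175 = 4.4738


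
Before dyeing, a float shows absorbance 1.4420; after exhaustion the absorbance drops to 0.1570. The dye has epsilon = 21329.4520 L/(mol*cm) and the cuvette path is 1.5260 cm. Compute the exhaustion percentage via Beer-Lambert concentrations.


c_initial = A_i / (epsilon * l) = 1.4420 / (21329.4520 * 1.5260) = 4.4303e-05 mol/L
c_final = A_f / (epsilon * l) = 0.1570 / (21329.4520 * 1.5260) = 4.8235e-06 mol/L
Exhaustion = (c_initial - c_final) / c_initial * 100 = (4.4303e-05 - 4.8235e-06) / 4.4303e-05 * 100 = 89.1123 %


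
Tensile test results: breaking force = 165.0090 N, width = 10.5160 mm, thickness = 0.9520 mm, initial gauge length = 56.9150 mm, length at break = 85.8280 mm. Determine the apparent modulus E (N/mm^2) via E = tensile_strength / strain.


TS = F / (w * t) = 165.0090 / (10.5160 * 0.9520) = 16.4824 N/mm^2
strain = (Lf - L0) / L0 = (85.8280 - 56.9150) / 56.9150 = 0.5080
E = TS / strain = 16.4824 / 0.5080 = 32.4454 N/mm^2


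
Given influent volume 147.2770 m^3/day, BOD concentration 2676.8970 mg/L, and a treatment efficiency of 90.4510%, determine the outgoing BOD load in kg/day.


Load_in = volume * conc / 1000 = 147.2770 * 2676.8970 / 1000 = 394.2454 kg/day
Removed = Load_in * eff / 100 = 394.2454 * 90.4510 / 100 = 356.5989 kg/day
Load_out = Load_in - Removed = 394.2454 - 356.5989 = 37.6465 kg/day


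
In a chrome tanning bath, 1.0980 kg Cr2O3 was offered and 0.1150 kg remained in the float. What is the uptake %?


Formula: Uptake = (offered - residual) / offered * 100
Substituting: Uptake = (1.0980 - 0.1150) / 1.0980 * 100
Result: 89.5264 %


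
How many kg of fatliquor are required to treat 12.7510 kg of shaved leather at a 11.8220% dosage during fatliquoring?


Formula: Fat = substrate * pct / 100
Substituting: Fat = 12.7510 * 11.8220 / 100
Result: 1.5074 kg


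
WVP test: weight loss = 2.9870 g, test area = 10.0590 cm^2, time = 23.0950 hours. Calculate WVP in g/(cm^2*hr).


Formula: WVP = loss / (area * time)
Substituting: WVP = 2.9870 / (10.0590 * 23.0950)
Result: 0.0128577 g/(cm^2*hr)


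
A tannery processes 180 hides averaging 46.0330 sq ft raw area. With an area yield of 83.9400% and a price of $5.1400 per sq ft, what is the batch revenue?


Raw_total = N * avg_area = 180 * 46.0330 = 8285.9400 sq ft
Finished = Raw_total * yield / 100 = 8285.9400 * 83.9400 / 100 = 6955.2180 sq ft
Value = Finished * price = 6955.2180 * 5.1400 = 35749.8207 $


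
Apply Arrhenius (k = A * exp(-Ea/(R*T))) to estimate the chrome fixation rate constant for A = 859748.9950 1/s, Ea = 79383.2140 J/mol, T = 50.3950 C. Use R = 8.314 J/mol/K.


T_K = T_C + 273.15 = 50.3950 + 273.15 = 323.5450 K
exponent = -Ea / (R * T_K) = -79383.2140 / (8.314 * 323.5450) = -29.5110
k = A * exp(exponent) = 859748.9950 * exp(-29.5110) = 1.3119e-07 1/s


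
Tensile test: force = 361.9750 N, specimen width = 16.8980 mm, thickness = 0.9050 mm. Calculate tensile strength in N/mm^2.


Formula: TS = force / (width * thickness)
Substituting: TS = 361.9750 / (16.8980 * 0.9050)
Result: 23.6698 N/mm^2


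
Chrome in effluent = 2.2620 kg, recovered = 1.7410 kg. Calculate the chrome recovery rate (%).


Formula: Recovery = recovered / input * 100
Substituting: Recovery = 1.7410 / 2.2620 * 100
Result: 76.9673 %


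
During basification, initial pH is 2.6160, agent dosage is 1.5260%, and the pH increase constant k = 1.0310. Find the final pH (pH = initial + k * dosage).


Formula: pH_final = pH_initial + k * base_pct
Substituting: pH_final = 2.6160 + 1.0310 * 1.5260
Result: 4.1893


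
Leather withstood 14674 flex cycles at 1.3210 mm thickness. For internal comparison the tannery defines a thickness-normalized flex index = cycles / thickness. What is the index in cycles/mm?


Formula: Index = cycles / thickness
Substituting: Index = 14674 / 1.3210
Result: 11108.2513 cycles/mm


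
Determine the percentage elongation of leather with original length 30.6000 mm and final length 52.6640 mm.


Formula: Elongation = (Lf - L0) / L0 * 100
Substituting: Elongation = (52.6640 - 30.6000) / 30.6000 * 100
Result: 72.1046 %


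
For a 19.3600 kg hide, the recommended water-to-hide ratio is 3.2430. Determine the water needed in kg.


Formula: Water = hide_weight * ratio
Substituting: Water = 19.3600 * 3.2430
Result: 62.7845 kg


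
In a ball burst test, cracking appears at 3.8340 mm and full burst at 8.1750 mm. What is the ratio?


Formula: Ratio = crack / burst
Substituting: Ratio = 3.8340 / 8.1750
Result: 0.4690


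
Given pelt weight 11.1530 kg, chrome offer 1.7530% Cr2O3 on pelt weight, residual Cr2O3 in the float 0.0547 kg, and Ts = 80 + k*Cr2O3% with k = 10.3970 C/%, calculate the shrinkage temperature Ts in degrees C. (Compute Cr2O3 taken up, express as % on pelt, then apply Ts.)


Offered = pelt * offer_pct / 100 = 11.1530 * 1.7530 / 100 = 0.1955 kg
Uptake = offered - residual = 0.1955 - 0.0547 = 0.1408 kg
Cr2O3% on pelt = uptake / pelt * 100 = 0.1408 / 11.1530 * 100 = 1.2625 %
Ts = 80 + k * Cr2O3% = 80 + 10.3970 * 1.2625 = 93.1267 C


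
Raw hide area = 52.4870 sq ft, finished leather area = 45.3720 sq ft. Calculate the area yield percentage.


Formula: Yield = finished / raw * 100
Substituting: Yield = 45.3720 / 52.4870 * 100
Result: 86.4443 %


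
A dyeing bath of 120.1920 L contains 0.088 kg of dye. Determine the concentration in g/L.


Formula: Conc = dye_mass(kg) / volume(L) * 1000
Substituting: Conc = 0.088 / 120.1920 * 1000
Result: 0.7322 g/L


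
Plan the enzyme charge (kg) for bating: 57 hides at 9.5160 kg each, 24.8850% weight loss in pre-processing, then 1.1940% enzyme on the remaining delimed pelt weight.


Total_raw = N * avg_wt = 57 * 9.5160 = 542.4120 kg
Substrate = Total_raw * (1 - loss/100) = 542.4120 * (1 - 24.8850/100) = 407.4328 kg
Enzyme = Substrate * pct / 100 = 407.4328 * 1.1940 / 100 = 4.8647 kg


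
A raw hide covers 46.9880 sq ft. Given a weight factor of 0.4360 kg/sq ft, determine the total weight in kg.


Formula: Weight = area * weight_per_sqft
Substituting: Weight = 46.9880 * 0.4360
Result: 20.4868 kg


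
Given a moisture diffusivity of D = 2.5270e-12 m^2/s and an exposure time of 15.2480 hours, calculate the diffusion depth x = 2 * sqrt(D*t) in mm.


t = 15.2480 hr * 3600 = 54892.8000 s
D * t = 2.5270e-12 * 54892.8000 = 1.3871e-07
x = 2 * sqrt(D*t) = 2 * sqrt(1.3871e-07) = 7.4489e-04 m = 0.7449 mm


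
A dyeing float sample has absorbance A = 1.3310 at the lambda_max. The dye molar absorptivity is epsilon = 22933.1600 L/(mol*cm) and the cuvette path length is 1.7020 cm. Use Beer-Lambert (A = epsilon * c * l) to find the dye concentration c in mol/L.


Formula: c = A / (epsilon * l)
Substituting: c = 1.3310 / (22933.1600 * 1.7020)
Result: 3.4100e-05 mol/L


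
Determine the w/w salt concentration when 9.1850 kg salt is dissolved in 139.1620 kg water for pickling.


Formula: Conc = salt / (water + salt) * 100
Substituting: Conc = 9.1850 / (139.1620 + 9.1850) * 100
Result: 6.1916 %


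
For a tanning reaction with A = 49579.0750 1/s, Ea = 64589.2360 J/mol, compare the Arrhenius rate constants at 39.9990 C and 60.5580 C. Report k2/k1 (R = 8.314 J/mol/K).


T1 = 39.9990 + 273.15 = 313.1490 K; T2 = 60.5580 + 273.15 = 333.7080 K
k1 = A * exp(-Ea/(R*T1)) = 49579.0750 * exp(-64589.2360/(8.314*313.1490)) = 8.3395e-07 1/s
k2 = A * exp(-Ea/(R*T2)) = 49579.0750 * exp(-64589.2360/(8.314*333.7080)) = 3.8451e-06 1/s
k2/k1 = 3.8451e-06 / 8.3395e-07 = 4.6108


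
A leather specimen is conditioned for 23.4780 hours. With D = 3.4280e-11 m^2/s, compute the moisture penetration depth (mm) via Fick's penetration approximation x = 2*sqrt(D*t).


t = 23.4780 hr * 3600 = 84520.8000 s
D * t = 3.4280e-11 * 84520.8000 = 2.8974e-06
x = 2 * sqrt(D*t) = 2 * sqrt(2.8974e-06) = 0.00340433 m = 3.4043 mm


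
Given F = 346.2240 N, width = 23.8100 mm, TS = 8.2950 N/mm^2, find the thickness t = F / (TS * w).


Formula: t = F / (TS * w)
Substituting: t = 346.2240 / (8.2950 * 23.8100)
Result: 1.7530 mm


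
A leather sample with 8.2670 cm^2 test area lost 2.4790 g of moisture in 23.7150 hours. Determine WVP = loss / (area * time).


Formula: WVP = loss / (area * time)
Substituting: WVP = 2.4790 / (8.2670 * 23.7150)
Result: 0.0126446 g/(cm^2*hr)


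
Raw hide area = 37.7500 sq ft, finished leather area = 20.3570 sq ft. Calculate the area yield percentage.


Formula: Yield = finished / raw * 100
Substituting: Yield = 20.3570 / 37.7500 * 100
Result: 53.9258 %


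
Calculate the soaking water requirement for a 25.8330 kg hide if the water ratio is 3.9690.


Formula: Water = hide_weight * ratio
Substituting: Water = 25.8330 * 3.9690
Result: 102.5312 kg


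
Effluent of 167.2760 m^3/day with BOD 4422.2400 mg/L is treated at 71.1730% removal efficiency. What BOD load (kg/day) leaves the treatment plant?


Load_in = volume * conc / 1000 = 167.2760 * 4422.2400 / 1000 = 739.7346 kg/day
Removed = Load_in * eff / 100 = 739.7346 * 71.1730 / 100 = 526.4913 kg/day
Load_out = Load_in - Removed = 739.7346 - 526.4913 = 213.2433 kg/day


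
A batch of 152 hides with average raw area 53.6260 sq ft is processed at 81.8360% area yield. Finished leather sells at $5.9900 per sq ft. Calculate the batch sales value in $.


Raw_total = N * avg_area = 152 * 53.6260 = 8151.1520 sq ft
Finished = Raw_total * yield / 100 = 8151.1520 * 81.8360 / 100 = 6670.5768 sq ft
Value = Finished * price = 6670.5768 * 5.9900 = 39956.7547 $


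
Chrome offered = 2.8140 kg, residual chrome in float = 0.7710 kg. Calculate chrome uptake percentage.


Formula: Uptake = (offered - residual) / offered * 100
Substituting: Uptake = (2.8140 - 0.7710) / 2.8140 * 100
Result: 72.6013 %


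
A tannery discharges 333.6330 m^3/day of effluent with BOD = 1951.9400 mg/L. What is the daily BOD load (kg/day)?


Formula: BOD_load = volume * conc / 1000
Substituting: BOD_load = 333.6330 * 1951.9400 / 1000
Result: 651.2316 kg/day


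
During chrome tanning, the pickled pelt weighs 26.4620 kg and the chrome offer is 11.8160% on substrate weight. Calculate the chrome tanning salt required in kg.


Formula: Chrome = substrate * pct / 100
Substituting: Chrome = 26.4620 * 11.8160 / 100
Result: 3.1267 kg


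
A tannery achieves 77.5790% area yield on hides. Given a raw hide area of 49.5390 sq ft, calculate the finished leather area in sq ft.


Formula: finished = raw * yield / 100
Substituting: finished = 49.5390 * 77.5790 / 100
Result: 38.4319 sq ft


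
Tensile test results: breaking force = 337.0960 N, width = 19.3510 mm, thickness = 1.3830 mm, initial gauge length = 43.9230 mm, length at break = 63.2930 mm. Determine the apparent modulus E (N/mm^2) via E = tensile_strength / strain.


TS = F / (w * t) = 337.0960 / (19.3510 * 1.3830) = 12.5959 N/mm^2
strain = (Lf - L0) / L0 = (63.2930 - 43.9230) / 43.9230 = 0.4410
E = TS / strain = 12.5959 / 0.4410 = 28.5621 N/mm^2


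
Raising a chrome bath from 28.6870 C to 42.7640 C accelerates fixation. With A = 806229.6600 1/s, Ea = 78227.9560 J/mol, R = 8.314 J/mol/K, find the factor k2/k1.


T1 = 28.6870 + 273.15 = 301.8370 K; T2 = 42.7640 + 273.15 = 315.9140 K
k1 = A * exp(-Ea/(R*T1)) = 806229.6600 * exp(-78227.9560/(8.314*301.8370)) = 2.3344e-08 1/s
k2 = A * exp(-Ea/(R*T2)) = 806229.6600 * exp(-78227.9560/(8.314*315.9140)) = 9.3633e-08 1/s
k2/k1 = 9.3633e-08 / 2.3344e-08 = 4.0111


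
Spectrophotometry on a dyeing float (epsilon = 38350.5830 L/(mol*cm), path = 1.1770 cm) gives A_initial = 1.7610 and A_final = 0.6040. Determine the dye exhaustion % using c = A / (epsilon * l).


c_initial = A_i / (epsilon * l) = 1.7610 / (38350.5830 * 1.1770) = 3.9013e-05 mol/L
c_final = A_f / (epsilon * l) = 0.6040 / (38350.5830 * 1.1770) = 1.3381e-05 mol/L
Exhaustion = (c_initial - c_final) / c_initial * 100 = (3.9013e-05 - 1.3381e-05) / 3.9013e-05 * 100 = 65.7013 %


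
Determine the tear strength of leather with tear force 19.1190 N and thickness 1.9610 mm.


Formula: Tear strength = force / thickness
Substituting: Tear strength = 19.1190 / 1.9610
Result: 9.7496 N/mm


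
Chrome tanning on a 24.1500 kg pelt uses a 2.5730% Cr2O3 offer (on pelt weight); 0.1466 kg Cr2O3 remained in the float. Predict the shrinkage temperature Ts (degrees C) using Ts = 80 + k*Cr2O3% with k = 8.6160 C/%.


Offered = pelt * offer_pct / 100 = 24.1500 * 2.5730 / 100 = 0.6214 kg
Uptake = offered - residual = 0.6214 - 0.1466 = 0.4748 kg
Cr2O3% on pelt = uptake / pelt * 100 = 0.4748 / 24.1500 * 100 = 1.9660 %
Ts = 80 + k * Cr2O3% = 80 + 8.6160 * 1.9660 = 96.9387 C


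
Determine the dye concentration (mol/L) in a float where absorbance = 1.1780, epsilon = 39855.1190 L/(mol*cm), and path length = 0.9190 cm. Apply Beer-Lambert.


Formula: c = A / (epsilon * l)
Substituting: c = 1.1780 / (39855.1190 * 0.9190)
Result: 3.2162e-05 mol/L


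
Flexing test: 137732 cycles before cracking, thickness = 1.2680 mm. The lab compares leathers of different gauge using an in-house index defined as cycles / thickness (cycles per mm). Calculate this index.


Formula: Index = cycles / thickness
Substituting: Index = 137732 / 1.2680
Result: 108621.4511 cycles/mm


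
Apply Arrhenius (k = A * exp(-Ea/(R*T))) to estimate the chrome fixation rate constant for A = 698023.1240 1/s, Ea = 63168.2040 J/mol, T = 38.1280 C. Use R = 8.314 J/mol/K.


T_K = T_C + 273.15 = 38.1280 + 273.15 = 311.2780 K
exponent = -Ea / (R * T_K) = -63168.2040 / (8.314 * 311.2780) = -24.4084
k = A * exp(exponent) = 698023.1240 * exp(-24.4084) = 1.7515e-05 1/s


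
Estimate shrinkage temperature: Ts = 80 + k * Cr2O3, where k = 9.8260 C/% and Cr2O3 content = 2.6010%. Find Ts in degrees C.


Formula: Ts = 80 + k * Cr2O3
Substituting: Ts = 80 + 9.8260 * 2.6010
Result: 105.5574 C


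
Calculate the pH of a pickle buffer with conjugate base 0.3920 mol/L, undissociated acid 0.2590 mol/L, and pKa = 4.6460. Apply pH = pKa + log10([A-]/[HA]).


ratio = [A-] / [HA] = 0.3920 / 0.2590 = 1.5135
log10(ratio) = 0.1800
pH = pKa + log10(ratio) = 4.6460 + 0.1800 = 4.8260


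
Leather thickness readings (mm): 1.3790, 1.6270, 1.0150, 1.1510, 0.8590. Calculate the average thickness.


Formula: Average = sum / n
Substituting: Average = 6.0310 / 5
Result: 1.2062 mm


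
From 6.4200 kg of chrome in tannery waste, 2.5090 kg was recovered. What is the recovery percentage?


Formula: Recovery = recovered / input * 100
Substituting: Recovery = 2.5090 / 6.4200 * 100
Result: 39.0810 %


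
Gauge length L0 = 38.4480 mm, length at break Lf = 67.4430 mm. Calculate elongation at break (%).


Formula: Elongation = (Lf - L0) / L0 * 100
Substituting: Elongation = (67.4430 - 38.4480) / 38.4480 * 100
Result: 75.4135 %


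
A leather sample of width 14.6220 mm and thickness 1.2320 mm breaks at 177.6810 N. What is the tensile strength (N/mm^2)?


Formula: TS = force / (width * thickness)
Substituting: TS = 177.6810 / (14.6220 * 1.2320)
Result: 9.8633 N/mm^2


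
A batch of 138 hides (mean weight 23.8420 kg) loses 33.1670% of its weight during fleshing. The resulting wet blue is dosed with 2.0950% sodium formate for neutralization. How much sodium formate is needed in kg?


Total_raw = N * avg_wt = 138 * 23.8420 = 3290.1960 kg
Substrate = Total_raw * (1 - loss/100) = 3290.1960 * (1 - 33.1670/100) = 2198.9367 kg
Neutralizer = Substrate * pct / 100 = 2198.9367 * 2.0950 / 100 = 46.0677 kg


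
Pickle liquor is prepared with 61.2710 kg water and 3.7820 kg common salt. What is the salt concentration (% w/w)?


Formula: Conc = salt / (water + salt) * 100
Substituting: Conc = 3.7820 / (61.2710 + 3.7820) * 100
Result: 5.8137 %


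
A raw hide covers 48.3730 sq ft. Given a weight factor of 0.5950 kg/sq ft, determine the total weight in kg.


Formula: Weight = area * weight_per_sqft
Substituting: Weight = 48.3730 * 0.5950
Result: 28.7819 kg


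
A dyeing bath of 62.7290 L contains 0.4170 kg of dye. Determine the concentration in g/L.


Formula: Conc = dye_mass(kg) / volume(L) * 1000
Substituting: Conc = 0.4170 / 62.7290 * 1000
Result: 6.6476 g/L


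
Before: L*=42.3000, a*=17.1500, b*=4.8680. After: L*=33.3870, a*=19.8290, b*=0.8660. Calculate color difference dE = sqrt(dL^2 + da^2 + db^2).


dL = -8.9130, da = 2.6790, db = -4.0020
dE = sqrt((-8.9130)^2 + 2.6790^2 + (-4.0020)^2) = 10.1309


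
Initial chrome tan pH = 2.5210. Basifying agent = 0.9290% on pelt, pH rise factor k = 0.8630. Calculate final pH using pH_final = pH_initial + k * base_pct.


Formula: pH_final = pH_initial + k * base_pct
Substituting: pH_final = 2.5210 + 0.8630 * 0.9290
Result: 3.3227


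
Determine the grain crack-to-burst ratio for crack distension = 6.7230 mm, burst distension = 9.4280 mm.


Formula: Ratio = crack / burst
Substituting: Ratio = 6.7230 / 9.4280
Result: 0.7131


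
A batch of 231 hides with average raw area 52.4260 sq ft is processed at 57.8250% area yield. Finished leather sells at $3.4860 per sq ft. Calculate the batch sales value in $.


Raw_total = N * avg_area = 231 * 52.4260 = 12110.4060 sq ft
Finished = Raw_total * yield / 100 = 12110.4060 * 57.8250 / 100 = 7002.8423 sq ft
Value = Finished * price = 7002.8423 * 3.4860 = 24411.9082 $


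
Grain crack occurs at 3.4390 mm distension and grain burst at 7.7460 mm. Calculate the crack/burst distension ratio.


Formula: Ratio = crack / burst
Substituting: Ratio = 3.4390 / 7.7460
Result: 0.4440


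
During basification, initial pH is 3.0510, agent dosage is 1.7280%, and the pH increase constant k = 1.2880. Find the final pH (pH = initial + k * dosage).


Formula: pH_final = pH_initial + k * base_pct
Substituting: pH_final = 3.0510 + 1.2880 * 1.7280
Result: 5.2767


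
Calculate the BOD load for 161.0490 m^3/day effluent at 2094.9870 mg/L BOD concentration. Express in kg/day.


Formula: BOD_load = volume * conc / 1000
Substituting: BOD_load = 161.0490 * 2094.9870 / 1000
Result: 337.3956 kg/day


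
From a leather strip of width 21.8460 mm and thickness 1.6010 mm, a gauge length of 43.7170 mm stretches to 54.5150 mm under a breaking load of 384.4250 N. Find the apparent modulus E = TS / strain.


TS = F / (w * t) = 384.4250 / (21.8460 * 1.6010) = 10.9913 N/mm^2
strain = (Lf - L0) / L0 = (54.5150 - 43.7170) / 43.7170 = 0.2470
E = TS / strain = 10.9913 / 0.2470 = 44.4995 N/mm^2


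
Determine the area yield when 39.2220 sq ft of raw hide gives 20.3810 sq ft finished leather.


Formula: Yield = finished / raw * 100
Substituting: Yield = 20.3810 / 39.2220 * 100
Result: 51.9632 %


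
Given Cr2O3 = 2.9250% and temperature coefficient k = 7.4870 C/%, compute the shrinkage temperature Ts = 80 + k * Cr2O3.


Formula: Ts = 80 + k * Cr2O3
Substituting: Ts = 80 + 7.4870 * 2.9250
Result: 101.8995 C


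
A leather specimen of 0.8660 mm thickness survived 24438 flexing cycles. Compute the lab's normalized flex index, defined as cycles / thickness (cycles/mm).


Formula: Index = cycles / thickness
Substituting: Index = 24438 / 0.8660
Result: 28219.3995 cycles/mm


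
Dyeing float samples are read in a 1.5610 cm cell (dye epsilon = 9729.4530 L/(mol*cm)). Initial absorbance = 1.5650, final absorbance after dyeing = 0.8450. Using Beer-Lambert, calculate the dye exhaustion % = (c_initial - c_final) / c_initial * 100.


c_initial = A_i / (epsilon * l) = 1.5650 / (9729.4530 * 1.5610) = 1.0304e-04 mol/L
c_final = A_f / (epsilon * l) = 0.8450 / (9729.4530 * 1.5610) = 5.5637e-05 mol/L
Exhaustion = (c_initial - c_final) / c_initial * 100 = (1.0304e-04 - 5.5637e-05) / 1.0304e-04 * 100 = 46.0064 %


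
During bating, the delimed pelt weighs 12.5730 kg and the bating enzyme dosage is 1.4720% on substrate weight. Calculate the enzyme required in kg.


Formula: Enzyme = substrate * pct / 100
Substituting: Enzyme = 12.5730 * 1.4720 / 100
Result: 0.1851 kg


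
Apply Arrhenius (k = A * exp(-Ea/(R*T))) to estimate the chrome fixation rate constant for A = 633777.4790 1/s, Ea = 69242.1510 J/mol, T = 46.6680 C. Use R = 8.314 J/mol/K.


T_K = T_C + 273.15 = 46.6680 + 273.15 = 319.8180 K
exponent = -Ea / (R * T_K) = -69242.1510 / (8.314 * 319.8180) = -26.0410
k = A * exp(exponent) = 633777.4790 * exp(-26.0410) = 3.1080e-06 1/s


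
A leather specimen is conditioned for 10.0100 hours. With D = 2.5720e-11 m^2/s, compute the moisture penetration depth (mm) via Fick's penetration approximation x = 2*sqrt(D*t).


t = 10.0100 hr * 3600 = 36036.0000 s
D * t = 2.5720e-11 * 36036.0000 = 9.2685e-07
x = 2 * sqrt(D*t) = 2 * sqrt(9.2685e-07) = 0.00192546 m = 1.9255 mm


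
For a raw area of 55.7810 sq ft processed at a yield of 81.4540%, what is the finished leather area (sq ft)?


Formula: finished = raw * yield / 100
Substituting: finished = 55.7810 * 81.4540 / 100
Result: 45.4359 sq ft


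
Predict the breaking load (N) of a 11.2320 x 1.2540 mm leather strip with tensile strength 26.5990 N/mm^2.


Formula: F = TS * w * t
Substituting: F = 26.5990 * 11.2320 * 1.2540
Result: 374.6450 N


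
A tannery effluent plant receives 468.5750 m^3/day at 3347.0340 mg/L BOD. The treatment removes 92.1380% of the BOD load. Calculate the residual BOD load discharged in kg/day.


Load_in = volume * conc / 1000 = 468.5750 * 3347.0340 / 1000 = 1568.3365 kg/day
Removed = Load_in * eff / 100 = 1568.3365 * 92.1380 / 100 = 1445.0338 kg/day
Load_out = Load_in - Removed = 1568.3365 - 1445.0338 = 123.3026 kg/day


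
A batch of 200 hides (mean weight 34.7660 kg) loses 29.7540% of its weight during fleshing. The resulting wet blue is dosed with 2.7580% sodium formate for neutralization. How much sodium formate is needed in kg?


Total_raw = N * avg_wt = 200 * 34.7660 = 6953.2000 kg
Substrate = Total_raw * (1 - loss/100) = 6953.2000 * (1 - 29.7540/100) = 4884.3449 kg
Neutralizer = Substrate * pct / 100 = 4884.3449 * 2.7580 / 100 = 134.7102 kg


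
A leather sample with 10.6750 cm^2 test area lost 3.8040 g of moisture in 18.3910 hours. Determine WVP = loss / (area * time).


Formula: WVP = loss / (area * time)
Substituting: WVP = 3.8040 / (10.6750 * 18.3910)
Result: 0.0193761 g/(cm^2*hr)


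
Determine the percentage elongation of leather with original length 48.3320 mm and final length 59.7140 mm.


Formula: Elongation = (Lf - L0) / L0 * 100
Substituting: Elongation = (59.7140 - 48.3320) / 48.3320 * 100
Result: 23.5496 %


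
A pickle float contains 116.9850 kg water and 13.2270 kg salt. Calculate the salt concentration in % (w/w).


Formula: Conc = salt / (water + salt) * 100
Substituting: Conc = 13.2270 / (116.9850 + 13.2270) * 100
Result: 10.1580 %


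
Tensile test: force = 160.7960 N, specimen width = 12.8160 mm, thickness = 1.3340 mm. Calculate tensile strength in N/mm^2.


Formula: TS = force / (width * thickness)
Substituting: TS = 160.7960 / (12.8160 * 1.3340)
Result: 9.4052 N/mm^2


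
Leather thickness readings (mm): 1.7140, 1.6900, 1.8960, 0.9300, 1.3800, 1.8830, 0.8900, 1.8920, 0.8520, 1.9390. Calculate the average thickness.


Formula: Average = sum / n
Substituting: Average = 15.0660 / 10
Result: 1.5066 mm


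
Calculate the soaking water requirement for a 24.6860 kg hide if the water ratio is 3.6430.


Formula: Water = hide_weight * ratio
Substituting: Water = 24.6860 * 3.6430
Result: 89.9311 kg


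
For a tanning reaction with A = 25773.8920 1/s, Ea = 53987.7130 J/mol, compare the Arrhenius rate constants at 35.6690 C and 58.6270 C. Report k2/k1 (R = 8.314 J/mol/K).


T1 = 35.6690 + 273.15 = 308.8190 K; T2 = 58.6270 + 273.15 = 331.7770 K
k1 = A * exp(-Ea/(R*T1)) = 25773.8920 * exp(-53987.7130/(8.314*308.8190)) = 1.9019e-05 1/s
k2 = A * exp(-Ea/(R*T2)) = 25773.8920 * exp(-53987.7130/(8.314*331.7770)) = 8.1489e-05 1/s
k2/k1 = 8.1489e-05 / 1.9019e-05 = 4.2846


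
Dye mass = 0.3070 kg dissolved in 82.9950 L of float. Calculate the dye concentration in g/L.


Formula: Conc = dye_mass(kg) / volume(L) * 1000
Substituting: Conc = 0.3070 / 82.9950 * 1000
Result: 3.6990 g/L


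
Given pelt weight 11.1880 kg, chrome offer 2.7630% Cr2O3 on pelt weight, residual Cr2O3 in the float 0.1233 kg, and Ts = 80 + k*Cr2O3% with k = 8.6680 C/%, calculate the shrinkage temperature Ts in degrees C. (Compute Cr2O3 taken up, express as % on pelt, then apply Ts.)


Offered = pelt * offer_pct / 100 = 11.1880 * 2.7630 / 100 = 0.3091 kg
Uptake = offered - residual = 0.3091 - 0.1233 = 0.1858 kg
Cr2O3% on pelt = uptake / pelt * 100 = 0.1858 / 11.1880 * 100 = 1.6609 %
Ts = 80 + k * Cr2O3% = 80 + 8.6680 * 1.6609 = 94.3969 C


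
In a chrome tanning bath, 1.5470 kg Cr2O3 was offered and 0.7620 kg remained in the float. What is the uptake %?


Formula: Uptake = (offered - residual) / offered * 100
Substituting: Uptake = (1.5470 - 0.7620) / 1.5470 * 100
Result: 50.7434 %


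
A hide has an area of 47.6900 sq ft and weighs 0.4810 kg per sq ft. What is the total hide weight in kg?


Formula: Weight = area * weight_per_sqft
Substituting: Weight = 47.6900 * 0.4810
Result: 22.9389 kg


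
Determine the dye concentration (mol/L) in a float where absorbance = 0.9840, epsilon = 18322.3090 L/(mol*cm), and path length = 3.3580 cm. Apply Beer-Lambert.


Formula: c = A / (epsilon * l)
Substituting: c = 0.9840 / (18322.3090 * 3.3580)
Result: 1.5993e-05 mol/L


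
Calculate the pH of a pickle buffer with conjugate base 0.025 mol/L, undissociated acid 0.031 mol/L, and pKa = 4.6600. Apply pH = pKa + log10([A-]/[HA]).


ratio = [A-] / [HA] = 0.025 / 0.031 = 0.8065
log10(ratio) = -0.0934217
pH = pKa + log10(ratio) = 4.6600 - 0.0934217 = 4.5666


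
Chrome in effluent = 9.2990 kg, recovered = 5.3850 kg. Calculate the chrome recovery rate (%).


Formula: Recovery = recovered / input * 100
Substituting: Recovery = 5.3850 / 9.2990 * 100
Result: 57.9095 %


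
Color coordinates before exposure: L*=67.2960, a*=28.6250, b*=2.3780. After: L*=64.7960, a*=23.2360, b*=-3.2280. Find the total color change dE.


dL = -2.5000, da = -5.3890, db = -5.6060
dE = sqrt((-2.5000)^2 + (-5.3890)^2 + (-5.6060)^2) = 8.1681


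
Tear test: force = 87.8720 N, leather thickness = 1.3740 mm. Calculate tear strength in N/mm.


Formula: Tear strength = force / thickness
Substituting: Tear strength = 87.8720 / 1.3740
Result: 63.9534 N/mm


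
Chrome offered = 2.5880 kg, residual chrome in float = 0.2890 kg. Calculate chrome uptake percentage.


Formula: Uptake = (offered - residual) / offered * 100
Substituting: Uptake = (2.5880 - 0.2890) / 2.5880 * 100
Result: 88.8331 %


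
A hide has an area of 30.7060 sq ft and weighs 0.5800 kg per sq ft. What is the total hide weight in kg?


Formula: Weight = area * weight_per_sqft
Substituting: Weight = 30.7060 * 0.5800
Result: 17.8095 kg


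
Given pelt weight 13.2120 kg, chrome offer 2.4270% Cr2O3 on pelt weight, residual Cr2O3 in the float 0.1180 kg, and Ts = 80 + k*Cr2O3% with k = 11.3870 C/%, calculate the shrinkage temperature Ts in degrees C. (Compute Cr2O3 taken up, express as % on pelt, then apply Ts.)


Offered = pelt * offer_pct / 100 = 13.2120 * 2.4270 / 100 = 0.3207 kg
Uptake = offered - residual = 0.3207 - 0.1180 = 0.2027 kg
Cr2O3% on pelt = uptake / pelt * 100 = 0.2027 / 13.2120 * 100 = 1.5339 %
Ts = 80 + k * Cr2O3% = 80 + 11.3870 * 1.5339 = 97.4662 C


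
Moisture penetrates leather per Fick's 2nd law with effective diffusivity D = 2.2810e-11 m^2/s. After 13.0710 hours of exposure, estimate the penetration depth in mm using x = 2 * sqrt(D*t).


t = 13.0710 hr * 3600 = 47055.6000 s
D * t = 2.2810e-11 * 47055.6000 = 1.0733e-06
x = 2 * sqrt(D*t) = 2 * sqrt(1.0733e-06) = 0.00207204 m = 2.0720 mm


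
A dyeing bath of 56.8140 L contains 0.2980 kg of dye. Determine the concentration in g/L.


Formula: Conc = dye_mass(kg) / volume(L) * 1000
Substituting: Conc = 0.2980 / 56.8140 * 1000
Result: 5.2452 g/L


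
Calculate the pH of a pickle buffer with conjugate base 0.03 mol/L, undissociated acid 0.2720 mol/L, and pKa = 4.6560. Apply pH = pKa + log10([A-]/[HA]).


ratio = [A-] / [HA] = 0.03 / 0.2720 = 0.1103
log10(ratio) = -0.9574
pH = pKa + log10(ratio) = 4.6560 - 0.9574 = 3.6986


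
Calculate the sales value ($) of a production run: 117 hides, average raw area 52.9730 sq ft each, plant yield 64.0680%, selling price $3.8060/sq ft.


Raw_total = N * avg_area = 117 * 52.9730 = 6197.8410 sq ft
Finished = Raw_total * yield / 100 = 6197.8410 * 64.0680 / 100 = 3970.8328 sq ft
Value = Finished * price = 3970.8328 * 3.8060 = 15112.9895 $


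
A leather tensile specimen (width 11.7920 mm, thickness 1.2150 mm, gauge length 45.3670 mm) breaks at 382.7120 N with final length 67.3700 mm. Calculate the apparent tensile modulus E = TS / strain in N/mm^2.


TS = F / (w * t) = 382.7120 / (11.7920 * 1.2150) = 26.7121 N/mm^2
strain = (Lf - L0) / L0 = (67.3700 - 45.3670) / 45.3670 = 0.4850
E = TS / strain = 26.7121 / 0.4850 = 55.0765 N/mm^2
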